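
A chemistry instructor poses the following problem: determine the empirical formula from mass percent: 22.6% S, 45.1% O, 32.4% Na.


Assume 100 g sample. Moles of each element:
  S: 22.6/32.07 = 0.705 mol
  O: 45.1/16.0 = 2.819 mol
  Na: 32.4/22.99 = 1.409 mol
Divide by smallest (0.705):
  S: 0.705/0.705 = 1.0
  O: 2.819/0.705 = 4.0
  Na: 1.409/0.705 = 2.0
Empirical formula: Na2SO4

Na2SO4


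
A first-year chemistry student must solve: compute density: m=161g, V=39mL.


ρ = mass/volume
= 161/39
= 4.128 g/mL

4.128 g/mL


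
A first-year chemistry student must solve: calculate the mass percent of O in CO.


M(CO) = 1×12.01 + 1×16.0 = 28.01 g/mol
Mass of O = 1 × 16.0 = 16.00 g/mol
% O = 16.00/28.01 × 100 = 57.12%

57.12%


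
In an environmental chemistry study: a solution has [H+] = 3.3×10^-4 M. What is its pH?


pH = -log10([H+]) = -log10(3.3×10^-4)
= 4 - log10(3.3)
= 4 - 0.52
= 3.48

3.48


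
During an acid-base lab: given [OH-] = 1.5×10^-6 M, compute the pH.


pOH = -log10([OH-]) = -log10(1.5×10^-6)
= 6 - log10(1.5) = 5.82
pH = 14 - pOH = 14 - 5.82 = 8.18

8.18


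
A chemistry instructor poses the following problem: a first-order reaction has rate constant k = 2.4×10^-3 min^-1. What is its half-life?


t½ = ln2/k = 0.693147/(2.4×10^-3 min^-1)
= 288.8 min

288.8 min


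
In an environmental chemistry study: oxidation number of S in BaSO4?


(+2) + x + 4(-2) = 0, so x = +6
Oxidation number: +6

+6


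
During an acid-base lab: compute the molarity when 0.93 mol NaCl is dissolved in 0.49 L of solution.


M = n/V = 0.93/0.49 = 1.898 mol/L

1.898 M


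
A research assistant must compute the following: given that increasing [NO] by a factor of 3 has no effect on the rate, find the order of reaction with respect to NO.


rate ∝ [NO]^n
rate ∝ [NO]^0
Order in NO: 0

0


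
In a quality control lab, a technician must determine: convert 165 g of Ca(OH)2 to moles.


M(Ca(OH)2) = 74.1 g/mol
n = mass/M = 165/74.1 = 2.2267 mol

2.2267 mol


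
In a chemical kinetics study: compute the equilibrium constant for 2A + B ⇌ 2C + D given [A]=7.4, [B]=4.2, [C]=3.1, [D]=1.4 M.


Kc = [C]^2[D]/([A]^2[B])
= (3.1^2 × 1.4^1)/(7.4^2 × 4.2^1)
= 13.454/229.992
= 0.05850

0.05850


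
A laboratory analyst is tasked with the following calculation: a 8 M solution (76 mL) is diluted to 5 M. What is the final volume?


C1V1 = C2V2
8 × 76 = 5 × V2
V2 = 608/5 = 121.6 mL

121.6 mL


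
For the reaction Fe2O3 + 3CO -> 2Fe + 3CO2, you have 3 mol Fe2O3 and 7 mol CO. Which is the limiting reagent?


Mole ratio available / coefficient:
  Fe2O3: 3/1 = 3.000
  CO: 7/3 = 2.333
Smaller ratio is limiting.

CO


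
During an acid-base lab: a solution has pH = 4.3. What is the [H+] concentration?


[H+] = 10^(-pH) = 10^(-4.3)
= 5.01×10^-5 M

5.01×10^-5 M


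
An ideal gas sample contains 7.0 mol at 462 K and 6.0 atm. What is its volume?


PV = nRT  (R = 0.08206 L·atm/(mol·K))
V = nRT/P = 7.0×0.08206×462/6.0
= 44.23 L

44.23 L


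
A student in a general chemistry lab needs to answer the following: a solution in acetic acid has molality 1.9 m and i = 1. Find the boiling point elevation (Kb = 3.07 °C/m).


ΔTb = Kb × m × i
= 3.07 × 1.9 × 1
= 5.833 °C

5.833 °C


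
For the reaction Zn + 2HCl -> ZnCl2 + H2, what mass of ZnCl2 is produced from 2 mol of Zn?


Mole ratio ZnCl2:Zn = 1:1
n(ZnCl2) = 2 × 1/1 = 2.000 mol
mass = 2.000 × 136.28 = 272.56 g

272.56 g


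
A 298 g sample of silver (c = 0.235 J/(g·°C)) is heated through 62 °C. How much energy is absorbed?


q = mcΔT = 298 × 0.235 × 62
= 4341.86 J

4341.86 J


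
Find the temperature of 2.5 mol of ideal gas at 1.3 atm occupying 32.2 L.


PV = nRT  (R = 0.08206 L·atm/(mol·K))
T = PV/(nR) = 1.3×32.2/(2.5×0.08206)
= 41.86/0.205150
= 204.05 K

204.05 K


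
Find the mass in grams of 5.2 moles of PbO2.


M(PbO2) = 239.2 g/mol
mass = n × M = 5.2 × 239.2 = 1243.84 g

1243.84 g


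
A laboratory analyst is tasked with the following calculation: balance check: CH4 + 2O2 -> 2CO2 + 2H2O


Equation: CH4 + 2O2 -> 2CO2 + 2H2O
Check atoms: C: 1≠2, H: 4=4, O: 4≠6
Not balanced

No, not balanced


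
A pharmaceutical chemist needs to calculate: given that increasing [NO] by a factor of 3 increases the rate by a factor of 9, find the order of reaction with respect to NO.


rate ∝ [NO]^n
3^n = 9 → n = 2
Order in NO: 2

2


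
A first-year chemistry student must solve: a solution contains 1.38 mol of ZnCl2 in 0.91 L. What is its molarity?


M = n/V = 1.38/0.91 = 1.516 mol/L

1.516 M


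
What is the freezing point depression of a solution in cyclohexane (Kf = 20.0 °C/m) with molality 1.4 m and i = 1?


ΔTf = Kf × m × i
= 20.0 × 1.4 × 1
= 28.0 °C

28.0 °C


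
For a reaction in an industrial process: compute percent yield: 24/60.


% yield = actual/theoretical × 100
= 24/60 × 100
= 40.0%

40.0%


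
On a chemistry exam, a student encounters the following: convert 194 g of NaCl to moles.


M(NaCl) = 58.44 g/mol
n = mass/M = 194/58.44 = 3.3196 mol

3.3196 mol


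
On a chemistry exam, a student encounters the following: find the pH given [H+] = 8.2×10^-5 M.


pH = -log10([H+]) = -log10(8.2×10^-5)
= 5 - log10(8.2)
= 5 - 0.91
= 4.09

4.09


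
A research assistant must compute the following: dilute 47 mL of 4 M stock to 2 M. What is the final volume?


C1V1 = C2V2
4 × 47 = 2 × V2
V2 = 188/2 = 94.0 mL

94.0 mL


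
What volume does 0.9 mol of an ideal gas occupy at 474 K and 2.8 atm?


PV = nRT  (R = 0.08206 L·atm/(mol·K))
V = nRT/P = 0.9×0.08206×474/2.8
= 12.502 L

12.502 L


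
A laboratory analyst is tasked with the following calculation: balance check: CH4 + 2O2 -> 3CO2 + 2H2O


Equation: CH4 + 2O2 -> 3CO2 + 2H2O
Check atoms: C: 1≠3, H: 4=4, O: 4≠8
Not balanced

No, not balanced


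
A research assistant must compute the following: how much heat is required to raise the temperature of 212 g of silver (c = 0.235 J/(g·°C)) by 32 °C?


q = mcΔT = 212 × 0.235 × 32
= 1594.24 J

1594.24 J


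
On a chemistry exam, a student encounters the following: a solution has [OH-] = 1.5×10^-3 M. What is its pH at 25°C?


pOH = -log10([OH-]) = -log10(1.5×10^-3)
= 3 - log10(1.5) = 2.82
pH = 14 - pOH = 14 - 2.82 = 11.18

11.18


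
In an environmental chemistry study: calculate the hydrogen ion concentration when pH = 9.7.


[H+] = 10^(-pH) = 10^(-9.7)
= 2.0×10^-10 M

2.0×10^-10 M


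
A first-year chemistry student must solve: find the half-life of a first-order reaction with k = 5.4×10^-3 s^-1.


t½ = ln2/k = 0.693147/(5.4×10^-3 s^-1)
= 128.4 s

128.4 s


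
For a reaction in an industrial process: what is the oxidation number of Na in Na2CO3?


Group 1 metal: +1
Oxidation number: +1

+1


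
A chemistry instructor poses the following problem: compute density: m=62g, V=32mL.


ρ = mass/volume
= 62/32
= 1.938 g/mL

1.938 g/mL


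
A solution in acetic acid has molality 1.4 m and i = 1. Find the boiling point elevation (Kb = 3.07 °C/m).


ΔTb = Kb × m × i
= 3.07 × 1.4 × 1
= 4.298 °C

4.298 °C


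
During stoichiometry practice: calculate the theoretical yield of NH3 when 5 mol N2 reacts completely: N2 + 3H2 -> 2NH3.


Mole ratio NH3:N2 = 2:1
n(NH3) = 5 × 2/1 = 10.000 mol
mass = 10.000 × 17.03 = 170.3 g

170.3 g


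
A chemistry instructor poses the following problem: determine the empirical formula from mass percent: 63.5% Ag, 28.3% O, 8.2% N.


Assume 100 g sample. Moles of each element:
  Ag: 63.5/107.87 = 0.589 mol
  O: 28.3/16.0 = 1.769 mol
  N: 8.2/14.01 = 0.585 mol
Divide by smallest (0.585):
  Ag: 0.589/0.585 = 1.01
  O: 1.769/0.585 = 3.02
  N: 0.585/0.585 = 1.0
Empirical formula: AgNO3

AgNO3


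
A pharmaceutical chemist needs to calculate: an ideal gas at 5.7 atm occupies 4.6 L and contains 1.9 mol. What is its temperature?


PV = nRT  (R = 0.08206 L·atm/(mol·K))
T = PV/(nR) = 5.7×4.6/(1.9×0.08206)
= 26.22/0.155914
= 168.17 K

168.17 K


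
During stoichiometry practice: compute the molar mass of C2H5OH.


M(C2H5OH) = 2×12.01 + 6×1.008 + 1×16.0
= 24.02 + 6.05 + 16.0
= 46.07 g/mol

46.07 g/mol


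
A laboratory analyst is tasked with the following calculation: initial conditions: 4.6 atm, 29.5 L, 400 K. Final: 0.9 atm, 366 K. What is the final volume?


P1V1/T1 = P2V2/T2
V2 = P1V1T2/(T1P2)
= 4.6×29.5×366/(400×0.9)
= 137.962 L

137.962 L


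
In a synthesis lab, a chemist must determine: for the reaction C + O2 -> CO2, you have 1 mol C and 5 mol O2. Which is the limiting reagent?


Mole ratio available / coefficient:
  C: 1/1 = 1.000
  O2: 5/1 = 5.000
Smaller ratio is limiting.

C


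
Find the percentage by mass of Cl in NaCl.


M(NaCl) = 1×22.99 + 1×35.45 = 58.44 g/mol
Mass of Cl = 1 × 35.45 = 35.45 g/mol
% Cl = 35.45/58.44 × 100 = 60.66%

60.66%


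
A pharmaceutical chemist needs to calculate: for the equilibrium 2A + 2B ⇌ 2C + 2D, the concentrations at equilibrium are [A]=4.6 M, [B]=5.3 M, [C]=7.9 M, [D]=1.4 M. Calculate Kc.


Kc = [C]^2[D]^2/([A]^2[B]^2)
= (7.9^2 × 1.4^2)/(4.6^2 × 5.3^2)
= 122.3236/594.3844
= 0.2058

0.2058


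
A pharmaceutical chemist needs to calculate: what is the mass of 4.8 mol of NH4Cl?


M(NH4Cl) = 53.49 g/mol
mass = n × M = 4.8 × 53.49 = 256.75 g

256.75 g


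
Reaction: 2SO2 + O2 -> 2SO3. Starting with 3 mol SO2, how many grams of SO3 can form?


Mole ratio SO3:SO2 = 2:2
n(SO3) = 3 × 2/2 = 3.000 mol
mass = 3.000 × 80.07 = 240.21 g

240.21 g


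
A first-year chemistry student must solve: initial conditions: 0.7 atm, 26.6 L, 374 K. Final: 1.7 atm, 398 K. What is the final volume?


P1V1/T1 = P2V2/T2
V2 = P1V1T2/(T1P2)
= 0.7×26.6×398/(374×1.7)
= 11.656 L

11.656 L


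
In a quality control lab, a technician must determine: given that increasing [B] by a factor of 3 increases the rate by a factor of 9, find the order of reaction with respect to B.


rate ∝ [B]^n
3^n = 9 → n = 2
Order in B: 2

2


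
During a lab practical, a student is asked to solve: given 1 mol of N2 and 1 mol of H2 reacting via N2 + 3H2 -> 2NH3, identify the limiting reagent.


Mole ratio available / coefficient:
  N2: 1/1 = 1.000
  H2: 1/3 = 0.333
Smaller ratio is limiting.

H2


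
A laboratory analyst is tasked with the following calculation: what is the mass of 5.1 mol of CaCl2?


M(CaCl2) = 110.98 g/mol
mass = n × M = 5.1 × 110.98 = 566.00 g

566.00 g


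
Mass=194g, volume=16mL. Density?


ρ = mass/volume
= 194/16
= 12.125 g/mL

12.125 g/mL


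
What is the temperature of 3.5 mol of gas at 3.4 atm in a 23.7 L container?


PV = nRT  (R = 0.08206 L·atm/(mol·K))
T = PV/(nR) = 3.4×23.7/(3.5×0.08206)
= 80.58/0.287210
= 280.56 K

280.56 K


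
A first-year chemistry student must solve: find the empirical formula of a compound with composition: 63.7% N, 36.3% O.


Assume 100 g sample. Moles of each element:
  N: 63.7/14.01 = 4.547 mol
  O: 36.3/16.0 = 2.269 mol
Divide by smallest (2.269):
  N: 4.547/2.269 = 2.0
  O: 2.269/2.269 = 1.0
Empirical formula: N2O

N2O


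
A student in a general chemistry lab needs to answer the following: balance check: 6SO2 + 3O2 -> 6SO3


Equation: 6SO2 + 3O2 -> 6SO3
Check atoms: O: 18=18, S: 6=6
Balanced

Yes, balanced


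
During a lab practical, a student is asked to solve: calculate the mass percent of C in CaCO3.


M(CaCO3) = 1×40.08 + 1×12.01 + 3×16.0 = 100.09 g/mol
Mass of C = 1 × 12.01 = 12.01 g/mol
% C = 12.01/100.09 × 100 = 12.00%

12.00%


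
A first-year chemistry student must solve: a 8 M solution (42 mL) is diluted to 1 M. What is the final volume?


C1V1 = C2V2
8 × 42 = 1 × V2
V2 = 336/1 = 336.0 mL

336.0 mL


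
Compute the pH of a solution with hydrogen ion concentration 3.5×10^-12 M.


pH = -log10([H+]) = -log10(3.5×10^-12)
= 12 - log10(3.5)
= 12 - 0.54
= 11.46

11.46


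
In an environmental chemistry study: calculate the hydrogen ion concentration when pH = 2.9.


[H+] = 10^(-pH) = 10^(-2.9)
= 1.26×10^-3 M

1.26×10^-3 M


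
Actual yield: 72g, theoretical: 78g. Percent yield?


% yield = actual/theoretical × 100
= 72/78 × 100
= 92.31%

92.31%


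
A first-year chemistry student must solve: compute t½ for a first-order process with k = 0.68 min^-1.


t½ = ln2/k = 0.693147/(0.68 min^-1)
= 1.019 min

1.019 min


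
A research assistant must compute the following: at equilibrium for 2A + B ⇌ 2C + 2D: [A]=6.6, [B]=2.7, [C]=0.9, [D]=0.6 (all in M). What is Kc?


Kc = [C]^2[D]^2/([A]^2[B])
= (0.9^2 × 0.6^2)/(6.6^2 × 2.7^1)
= 0.2916/117.612
= 0.002479

0.002479


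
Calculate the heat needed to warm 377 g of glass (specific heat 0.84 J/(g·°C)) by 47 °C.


q = mcΔT = 377 × 0.84 × 47
= 14883.96 J

14883.96 J


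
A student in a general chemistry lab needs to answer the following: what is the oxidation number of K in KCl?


Group 1 metal: +1
Oxidation number: +1

+1


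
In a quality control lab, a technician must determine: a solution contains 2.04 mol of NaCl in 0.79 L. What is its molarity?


M = n/V = 2.04/0.79 = 2.582 mol/L

2.582 M


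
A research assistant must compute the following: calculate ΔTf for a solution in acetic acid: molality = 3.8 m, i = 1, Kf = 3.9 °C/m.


ΔTf = Kf × m × i
= 3.9 × 3.8 × 1
= 14.82 °C

14.82 °C


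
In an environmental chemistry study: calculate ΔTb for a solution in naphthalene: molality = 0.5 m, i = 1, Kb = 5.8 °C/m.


ΔTb = Kb × m × i
= 5.8 × 0.5 × 1
= 2.9 °C

2.9 °C


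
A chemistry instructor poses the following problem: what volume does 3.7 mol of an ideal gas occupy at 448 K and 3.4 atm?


PV = nRT  (R = 0.08206 L·atm/(mol·K))
V = nRT/P = 3.7×0.08206×448/3.4
= 40.007 L

40.007 L


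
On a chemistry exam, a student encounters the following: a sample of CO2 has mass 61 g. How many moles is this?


M(CO2) = 44.01 g/mol
n = mass/M = 61/44.01 = 1.386 mol

1.386 mol


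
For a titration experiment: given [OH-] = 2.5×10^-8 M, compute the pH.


pOH = -log10([OH-]) = -log10(2.5×10^-8)
= 8 - log10(2.5) = 7.6
pH = 14 - pOH = 14 - 7.6 = 6.4

6.4


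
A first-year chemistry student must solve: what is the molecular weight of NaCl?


M(NaCl) = 1×22.99 + 1×35.45
= 22.99 + 35.45
= 58.44 g/mol

58.44 g/mol


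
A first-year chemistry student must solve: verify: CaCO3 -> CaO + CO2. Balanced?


Equation: CaCO3 -> CaO + CO2
Check atoms: C: 1=1, Ca: 1=1, O: 3=3
Balanced

Yes, balanced


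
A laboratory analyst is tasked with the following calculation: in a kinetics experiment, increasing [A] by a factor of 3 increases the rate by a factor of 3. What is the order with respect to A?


rate ∝ [A]^n
3^n = 3 → n = 1
Order in A: 1

1


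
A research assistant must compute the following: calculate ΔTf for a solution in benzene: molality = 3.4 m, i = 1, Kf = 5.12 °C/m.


ΔTf = Kf × m × i
= 5.12 × 3.4 × 1
= 17.408 °C

17.408 °C


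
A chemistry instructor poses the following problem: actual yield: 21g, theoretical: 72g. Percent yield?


% yield = actual/theoretical × 100
= 21/72 × 100
= 29.17%

29.17%


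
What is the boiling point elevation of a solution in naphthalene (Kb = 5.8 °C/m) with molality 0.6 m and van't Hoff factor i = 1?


ΔTb = Kb × m × i
= 5.8 × 0.6 × 1
= 3.48 °C

3.48 °C


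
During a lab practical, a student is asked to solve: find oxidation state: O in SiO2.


O is usually -2
Oxidation number: -2

-2


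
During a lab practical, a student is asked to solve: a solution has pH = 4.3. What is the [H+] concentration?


[H+] = 10^(-pH) = 10^(-4.3)
= 5.01×10^-5 M

5.01×10^-5 M


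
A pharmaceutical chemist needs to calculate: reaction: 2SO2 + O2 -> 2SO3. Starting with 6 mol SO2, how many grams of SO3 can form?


Mole ratio SO3:SO2 = 2:2
n(SO3) = 6 × 2/2 = 6.000 mol
mass = 6.000 × 80.07 = 480.42 g

480.42 g


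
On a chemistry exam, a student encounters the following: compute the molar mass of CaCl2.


M(CaCl2) = 1×40.08 + 2×35.45
= 40.08 + 70.9
= 110.98 g/mol

110.98 g/mol


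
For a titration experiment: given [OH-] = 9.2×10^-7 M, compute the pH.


pOH = -log10([OH-]) = -log10(9.2×10^-7)
= 7 - log10(9.2) = 6.04
pH = 14 - pOH = 14 - 6.04 = 7.96

7.96


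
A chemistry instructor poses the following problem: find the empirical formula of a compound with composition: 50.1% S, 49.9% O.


Assume 100 g sample. Moles of each element:
  S: 50.1/32.07 = 1.562 mol
  O: 49.9/16.0 = 3.119 mol
Divide by smallest (1.562):
  S: 1.562/1.562 = 1.0
  O: 3.119/1.562 = 2.0
Empirical formula: SO2

SO2


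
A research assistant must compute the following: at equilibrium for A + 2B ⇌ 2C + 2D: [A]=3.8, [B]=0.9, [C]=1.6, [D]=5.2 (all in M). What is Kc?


Kc = [C]^2[D]^2/([A][B]^2)
= (1.6^2 × 5.2^2)/(3.8^1 × 0.9^2)
= 69.2224/3.078
= 22.49

22.49


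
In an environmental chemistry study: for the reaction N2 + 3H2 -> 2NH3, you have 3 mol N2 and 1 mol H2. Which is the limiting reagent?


Mole ratio available / coefficient:
  N2: 3/1 = 3.000
  H2: 1/3 = 0.333
Smaller ratio is limiting.

H2


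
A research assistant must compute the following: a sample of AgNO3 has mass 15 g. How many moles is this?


M(AgNO3) = 169.88 g/mol
n = mass/M = 15/169.88 = 0.0883 mol

0.0883 mol


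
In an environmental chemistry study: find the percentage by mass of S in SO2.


M(SO2) = 1×32.07 + 2×16.0 = 64.07 g/mol
Mass of S = 1 × 32.07 = 32.07 g/mol
% S = 32.07/64.07 × 100 = 50.05%

50.05%


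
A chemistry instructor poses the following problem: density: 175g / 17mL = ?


ρ = mass/volume
= 175/17
= 10.294 g/mL

10.294 g/mL


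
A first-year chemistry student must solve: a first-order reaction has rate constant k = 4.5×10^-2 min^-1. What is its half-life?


t½ = ln2/k = 0.693147/(4.5×10^-2 min^-1)
= 15.40 min

15.40 min


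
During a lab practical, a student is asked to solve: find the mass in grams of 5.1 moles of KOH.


M(KOH) = 56.11 g/mol
mass = n × M = 5.1 × 56.11 = 286.16 g

286.16 g


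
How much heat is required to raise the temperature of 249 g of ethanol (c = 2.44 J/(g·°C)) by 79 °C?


q = mcΔT = 249 × 2.44 × 79
= 47997.24 J

47997.24 J


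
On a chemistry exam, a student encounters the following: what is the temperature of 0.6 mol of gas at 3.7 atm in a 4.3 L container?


PV = nRT  (R = 0.08206 L·atm/(mol·K))
T = PV/(nR) = 3.7×4.3/(0.6×0.08206)
= 15.91/0.049236
= 323.14 K

323.14 K


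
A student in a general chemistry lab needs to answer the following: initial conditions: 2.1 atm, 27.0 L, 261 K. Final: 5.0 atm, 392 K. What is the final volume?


P1V1/T1 = P2V2/T2
V2 = P1V1T2/(T1P2)
= 2.1×27.0×392/(261×5.0)
= 17.032 L

17.032 L


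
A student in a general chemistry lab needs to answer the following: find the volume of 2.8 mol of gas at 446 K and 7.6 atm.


PV = nRT  (R = 0.08206 L·atm/(mol·K))
V = nRT/P = 2.8×0.08206×446/7.6
= 13.484 L

13.484 L


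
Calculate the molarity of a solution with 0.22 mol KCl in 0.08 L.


M = n/V = 0.22/0.08 = 2.750 mol/L

2.750 M


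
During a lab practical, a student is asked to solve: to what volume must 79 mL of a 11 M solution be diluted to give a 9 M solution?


C1V1 = C2V2
11 × 79 = 9 × V2
V2 = 869/9 = 96.56 mL

96.56 mL


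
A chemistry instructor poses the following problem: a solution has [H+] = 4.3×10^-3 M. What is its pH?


pH = -log10([H+]) = -log10(4.3×10^-3)
= 3 - log10(4.3)
= 3 - 0.63
= 2.37

2.37


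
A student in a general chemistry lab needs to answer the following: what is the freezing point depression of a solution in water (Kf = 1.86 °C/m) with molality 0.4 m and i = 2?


ΔTf = Kf × m × i
= 1.86 × 0.4 × 2
= 1.488 °C

1.488 °C


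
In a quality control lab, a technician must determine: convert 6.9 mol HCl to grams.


M(HCl) = 36.46 g/mol
mass = n × M = 6.9 × 36.46 = 251.57 g

251.57 g


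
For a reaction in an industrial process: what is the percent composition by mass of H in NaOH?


M(NaOH) = 1×22.99 + 1×16.0 + 1×1.008 = 39.998 g/mol
Mass of H = 1 × 1.008 = 1.008 g/mol
% H = 1.008/39.998 × 100 = 2.52%

2.52%


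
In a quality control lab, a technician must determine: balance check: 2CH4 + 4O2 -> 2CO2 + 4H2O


Equation: 2CH4 + 4O2 -> 2CO2 + 4H2O
Check atoms: C: 2=2, H: 8=8, O: 8=8
Balanced

Yes, balanced


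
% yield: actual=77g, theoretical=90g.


% yield = actual/theoretical × 100
= 77/90 × 100
= 85.56%

85.56%


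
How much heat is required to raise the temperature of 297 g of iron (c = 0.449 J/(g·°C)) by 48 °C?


q = mcΔT = 297 × 0.449 × 48
= 6400.94 J

6400.94 J


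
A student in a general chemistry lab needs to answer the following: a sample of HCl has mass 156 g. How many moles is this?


M(HCl) = 36.46 g/mol
n = mass/M = 156/36.46 = 4.2787 mol

4.2787 mol


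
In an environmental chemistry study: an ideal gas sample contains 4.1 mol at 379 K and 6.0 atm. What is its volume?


PV = nRT  (R = 0.08206 L·atm/(mol·K))
V = nRT/P = 4.1×0.08206×379/6.0
= 21.252 L

21.252 L


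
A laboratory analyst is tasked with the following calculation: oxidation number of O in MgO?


O is usually -2
Oxidation number: -2

-2


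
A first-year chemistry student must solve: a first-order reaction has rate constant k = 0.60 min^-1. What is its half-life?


t½ = ln2/k = 0.693147/(0.60 min^-1)
= 1.155 min

1.155 min


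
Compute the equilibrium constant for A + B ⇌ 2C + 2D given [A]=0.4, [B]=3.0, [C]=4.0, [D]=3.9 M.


Kc = [C]^2[D]^2/([A][B])
= (4.0^2 × 3.9^2)/(0.4^1 × 3.0^1)
= 243.36/1.2
= 202.8

202.8


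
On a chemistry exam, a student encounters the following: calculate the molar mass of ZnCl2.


M(ZnCl2) = 1×65.38 + 2×35.45
= 65.38 + 70.9
= 136.28 g/mol

136.28 g/mol


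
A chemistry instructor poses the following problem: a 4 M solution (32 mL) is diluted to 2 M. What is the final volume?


C1V1 = C2V2
4 × 32 = 2 × V2
V2 = 128/2 = 64.0 mL

64.0 mL


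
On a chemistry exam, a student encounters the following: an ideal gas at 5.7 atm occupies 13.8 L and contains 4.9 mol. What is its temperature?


PV = nRT  (R = 0.08206 L·atm/(mol·K))
T = PV/(nR) = 5.7×13.8/(4.9×0.08206)
= 78.66/0.402094
= 195.63 K

195.63 K


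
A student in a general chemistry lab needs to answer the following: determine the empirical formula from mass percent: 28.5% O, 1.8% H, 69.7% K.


Assume 100 g sample. Moles of each element:
  O: 28.5/16.0 = 1.781 mol
  H: 1.8/1.008 = 1.786 mol
  K: 69.7/39.1 = 1.783 mol
Divide by smallest (1.781):
  O: 1.781/1.781 = 1.0
  H: 1.786/1.781 = 1.0
  K: 1.783/1.781 = 1.0
Empirical formula: KOH

KOH


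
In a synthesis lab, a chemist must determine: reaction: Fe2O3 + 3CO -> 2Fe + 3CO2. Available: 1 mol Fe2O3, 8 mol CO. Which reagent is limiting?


Mole ratio available / coefficient:
  Fe2O3: 1/1 = 1.000
  CO: 8/3 = 2.667
Smaller ratio is limiting.

Fe2O3


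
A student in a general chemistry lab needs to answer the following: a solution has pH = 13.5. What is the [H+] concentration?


[H+] = 10^(-pH) = 10^(-13.5)
= 3.16×10^-14 M

3.16×10^-14 M


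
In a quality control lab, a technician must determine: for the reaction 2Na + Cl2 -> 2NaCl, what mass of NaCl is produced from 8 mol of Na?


Mole ratio NaCl:Na = 2:2
n(NaCl) = 8 × 2/2 = 8.000 mol
mass = 8.000 × 58.44 = 467.52 g

467.52 g


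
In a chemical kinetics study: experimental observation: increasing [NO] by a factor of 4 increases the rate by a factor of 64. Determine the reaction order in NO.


rate ∝ [NO]^n
4^n = 64 → n = 3
Order in NO: 3

3


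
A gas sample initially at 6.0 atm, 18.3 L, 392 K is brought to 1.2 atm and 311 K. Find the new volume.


P1V1/T1 = P2V2/T2
V2 = P1V1T2/(T1P2)
= 6.0×18.3×311/(392×1.2)
= 72.593 L

72.593 L


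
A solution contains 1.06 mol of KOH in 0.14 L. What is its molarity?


M = n/V = 1.06/0.14 = 7.571 mol/L

7.571 M


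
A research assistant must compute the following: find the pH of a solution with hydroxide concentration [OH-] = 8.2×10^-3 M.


pOH = -log10([OH-]) = -log10(8.2×10^-3)
= 3 - log10(8.2) = 2.09
pH = 14 - pOH = 14 - 2.09 = 11.91

11.91


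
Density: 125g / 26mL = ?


ρ = mass/volume
= 125/26
= 4.808 g/mL

4.808 g/mL


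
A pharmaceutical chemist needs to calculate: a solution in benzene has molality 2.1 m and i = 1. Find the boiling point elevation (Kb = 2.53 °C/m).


ΔTb = Kb × m × i
= 2.53 × 2.1 × 1
= 5.313 °C

5.313 °C


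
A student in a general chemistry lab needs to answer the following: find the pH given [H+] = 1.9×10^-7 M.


pH = -log10([H+]) = -log10(1.9×10^-7)
= 7 - log10(1.9)
= 7 - 0.28
= 6.72

6.72


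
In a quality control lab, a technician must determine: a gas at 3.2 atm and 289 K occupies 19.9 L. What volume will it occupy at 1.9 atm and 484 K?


P1V1/T1 = P2V2/T2
V2 = P1V1T2/(T1P2)
= 3.2×19.9×484/(289×1.9)
= 56.13 L

56.13 L


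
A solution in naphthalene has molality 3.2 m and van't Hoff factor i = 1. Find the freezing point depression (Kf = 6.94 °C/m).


ΔTf = Kf × m × i
= 6.94 × 3.2 × 1
= 22.208 °C

22.208 °C


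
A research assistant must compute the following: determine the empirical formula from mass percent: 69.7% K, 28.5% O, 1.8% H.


Assume 100 g sample. Moles of each element:
  K: 69.7/39.1 = 1.783 mol
  O: 28.5/16.0 = 1.781 mol
  H: 1.8/1.008 = 1.786 mol
Divide by smallest (1.781):
  K: 1.783/1.781 = 1.0
  O: 1.781/1.781 = 1.0
  H: 1.786/1.781 = 1.0
Empirical formula: KOH

KOH


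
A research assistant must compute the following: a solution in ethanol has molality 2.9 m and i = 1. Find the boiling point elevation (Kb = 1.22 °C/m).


ΔTb = Kb × m × i
= 1.22 × 2.9 × 1
= 3.538 °C

3.538 °C


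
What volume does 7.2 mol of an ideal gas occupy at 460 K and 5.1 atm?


PV = nRT  (R = 0.08206 L·atm/(mol·K))
V = nRT/P = 7.2×0.08206×460/5.1
= 53.291 L

53.291 L


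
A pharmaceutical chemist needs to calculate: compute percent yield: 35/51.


% yield = actual/theoretical × 100
= 35/51 × 100
= 68.63%

68.63%


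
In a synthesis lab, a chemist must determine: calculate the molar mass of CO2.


M(CO2) = 1×12.01 + 2×16.0
= 12.01 + 32.0
= 44.01 g/mol

44.01 g/mol


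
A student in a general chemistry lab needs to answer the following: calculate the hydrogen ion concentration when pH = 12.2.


[H+] = 10^(-pH) = 10^(-12.2)
= 6.31×10^-13 M

6.31×10^-13 M


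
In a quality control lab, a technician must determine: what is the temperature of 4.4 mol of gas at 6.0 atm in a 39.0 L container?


PV = nRT  (R = 0.08206 L·atm/(mol·K))
T = PV/(nR) = 6.0×39.0/(4.4×0.08206)
= 234.00/0.361064
= 648.08 K

648.08 K


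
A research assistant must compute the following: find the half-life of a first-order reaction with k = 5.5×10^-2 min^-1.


t½ = ln2/k = 0.693147/(5.5×10^-2 min^-1)
= 12.60 min

12.60 min


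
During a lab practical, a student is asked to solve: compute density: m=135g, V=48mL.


ρ = mass/volume
= 135/48
= 2.812 g/mL

2.812 g/mL


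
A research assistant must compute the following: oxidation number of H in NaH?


H with a metal (hydride): -1
Oxidation number: -1

-1


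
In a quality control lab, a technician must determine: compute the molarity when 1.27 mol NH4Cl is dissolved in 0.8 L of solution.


M = n/V = 1.27/0.8 = 1.588 mol/L

1.588 M


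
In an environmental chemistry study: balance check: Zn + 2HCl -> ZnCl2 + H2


Equation: Zn + 2HCl -> ZnCl2 + H2
Check atoms: Cl: 2=2, H: 2=2, Zn: 1=1
Balanced

Yes, balanced


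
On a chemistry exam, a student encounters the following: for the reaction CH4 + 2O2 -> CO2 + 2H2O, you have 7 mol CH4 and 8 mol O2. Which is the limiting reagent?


Mole ratio available / coefficient:
  CH4: 7/1 = 7.000
  O2: 8/2 = 4.000
Smaller ratio is limiting.

O2


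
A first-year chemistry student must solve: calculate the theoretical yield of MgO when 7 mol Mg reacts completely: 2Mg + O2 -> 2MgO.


Mole ratio MgO:Mg = 2:2
n(MgO) = 7 × 2/2 = 7.000 mol
mass = 7.000 × 40.31 = 282.17 g

282.17 g


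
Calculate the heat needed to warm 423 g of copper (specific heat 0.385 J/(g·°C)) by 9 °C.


q = mcΔT = 423 × 0.385 × 9
= 1465.70 J

1465.70 J


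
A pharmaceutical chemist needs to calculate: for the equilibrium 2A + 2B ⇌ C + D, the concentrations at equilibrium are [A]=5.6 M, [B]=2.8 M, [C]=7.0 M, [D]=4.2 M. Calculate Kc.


Kc = [C][D]/([A]^2[B]^2)
= (7.0^1 × 4.2^1)/(5.6^2 × 2.8^2)
= 29.4/245.8624
= 0.1196

0.1196


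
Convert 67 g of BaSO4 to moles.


M(BaSO4) = 233.4 g/mol
n = mass/M = 67/233.4 = 0.2871 mol

0.2871 mol


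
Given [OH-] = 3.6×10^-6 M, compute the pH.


pOH = -log10([OH-]) = -log10(3.6×10^-6)
= 6 - log10(3.6) = 5.44
pH = 14 - pOH = 14 - 5.44 = 8.56

8.56


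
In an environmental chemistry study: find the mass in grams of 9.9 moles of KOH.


M(KOH) = 56.11 g/mol
mass = n × M = 9.9 × 56.11 = 555.49 g

555.49 g


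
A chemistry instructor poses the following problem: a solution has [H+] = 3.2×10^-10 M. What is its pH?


pH = -log10([H+]) = -log10(3.2×10^-10)
= 10 - log10(3.2)
= 10 - 0.51
= 9.49

9.49


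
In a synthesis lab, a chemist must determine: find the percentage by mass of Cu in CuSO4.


M(CuSO4) = 1×63.55 + 1×32.07 + 4×16.0 = 159.62 g/mol
Mass of Cu = 1 × 63.55 = 63.55 g/mol
% Cu = 63.55/159.62 × 100 = 39.81%

39.81%


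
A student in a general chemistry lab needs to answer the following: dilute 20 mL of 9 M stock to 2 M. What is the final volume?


C1V1 = C2V2
9 × 20 = 2 × V2
V2 = 180/2 = 90.0 mL

90.0 mL


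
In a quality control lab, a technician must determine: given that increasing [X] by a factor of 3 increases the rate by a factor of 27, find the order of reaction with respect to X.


rate ∝ [X]^n
3^n = 27 → n = 3
Order in X: 3

3


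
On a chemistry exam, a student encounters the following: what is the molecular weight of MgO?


M(MgO) = 1×24.31 + 1×16.0
= 24.31 + 16.0
= 40.31 g/mol

40.31 g/mol


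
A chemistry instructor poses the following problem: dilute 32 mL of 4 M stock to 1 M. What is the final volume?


C1V1 = C2V2
4 × 32 = 1 × V2
V2 = 128/1 = 128.0 mL

128.0 mL


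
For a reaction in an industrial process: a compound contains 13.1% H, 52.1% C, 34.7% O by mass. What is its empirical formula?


Assume 100 g sample. Moles of each element:
  H: 13.1/1.008 = 12.996 mol
  C: 52.1/12.01 = 4.338 mol
  O: 34.7/16.0 = 2.169 mol
Divide by smallest (2.169):
  H: 12.996/2.169 = 5.99
  C: 4.338/2.169 = 2.0
  O: 2.169/2.169 = 1.0
Empirical formula: C2H6O

C2H6O


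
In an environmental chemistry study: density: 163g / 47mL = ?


ρ = mass/volume
= 163/47
= 3.468 g/mL

3.468 g/mL


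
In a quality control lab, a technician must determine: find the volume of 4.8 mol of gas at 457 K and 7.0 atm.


PV = nRT  (R = 0.08206 L·atm/(mol·K))
V = nRT/P = 4.8×0.08206×457/7.0
= 25.715 L

25.715 L


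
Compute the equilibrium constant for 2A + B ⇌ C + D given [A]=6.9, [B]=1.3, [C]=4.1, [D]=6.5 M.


Kc = [C][D]/([A]^2[B])
= (4.1^1 × 6.5^1)/(6.9^2 × 1.3^1)
= 26.65/61.893
= 0.4306

0.4306


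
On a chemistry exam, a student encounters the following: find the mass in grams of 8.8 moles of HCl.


M(HCl) = 36.46 g/mol
mass = n × M = 8.8 × 36.46 = 320.85 g

320.85 g


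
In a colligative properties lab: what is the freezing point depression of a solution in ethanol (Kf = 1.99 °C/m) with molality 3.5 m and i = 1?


ΔTf = Kf × m × i
= 1.99 × 3.5 × 1
= 6.965 °C

6.965 °C


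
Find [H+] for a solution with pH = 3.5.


[H+] = 10^(-pH) = 10^(-3.5)
= 3.16×10^-4 M

3.16×10^-4 M


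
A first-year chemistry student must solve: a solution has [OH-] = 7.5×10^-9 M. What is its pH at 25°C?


pOH = -log10([OH-]) = -log10(7.5×10^-9)
= 9 - log10(7.5) = 8.12
pH = 14 - pOH = 14 - 8.12 = 5.88

5.88


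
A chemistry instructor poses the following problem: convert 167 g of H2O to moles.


M(H2O) = 18.02 g/mol
n = mass/M = 167/18.02 = 9.2675 mol

9.2675 mol


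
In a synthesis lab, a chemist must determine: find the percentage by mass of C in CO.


M(CO) = 1×12.01 + 1×16.0 = 28.01 g/mol
Mass of C = 1 × 12.01 = 12.01 g/mol
% C = 12.01/28.01 × 100 = 42.88%

42.88%


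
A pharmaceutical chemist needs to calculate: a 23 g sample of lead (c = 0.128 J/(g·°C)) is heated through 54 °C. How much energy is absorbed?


q = mcΔT = 23 × 0.128 × 54
= 158.98 J

158.98 J


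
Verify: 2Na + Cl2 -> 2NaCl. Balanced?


Equation: 2Na + Cl2 -> 2NaCl
Check atoms: Cl: 2=2, Na: 2=2
Balanced

Yes, balanced


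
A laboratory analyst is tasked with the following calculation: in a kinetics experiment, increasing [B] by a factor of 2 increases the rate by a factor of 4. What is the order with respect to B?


rate ∝ [B]^n
2^n = 4 → n = 2
Order in B: 2

2


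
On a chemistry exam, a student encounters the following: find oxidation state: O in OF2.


F is always -1; 2(-1) + x = 0, so O = +2
Oxidation number: +2

+2


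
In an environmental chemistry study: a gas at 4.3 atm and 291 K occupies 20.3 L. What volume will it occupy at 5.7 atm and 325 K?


P1V1/T1 = P2V2/T2
V2 = P1V1T2/(T1P2)
= 4.3×20.3×325/(291×5.7)
= 17.103 L

17.103 L


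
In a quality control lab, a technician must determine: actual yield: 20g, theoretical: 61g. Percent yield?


% yield = actual/theoretical × 100
= 20/61 × 100
= 32.79%

32.79%


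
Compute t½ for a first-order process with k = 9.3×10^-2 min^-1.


t½ = ln2/k = 0.693147/(9.3×10^-2 min^-1)
= 7.453 min

7.453 min


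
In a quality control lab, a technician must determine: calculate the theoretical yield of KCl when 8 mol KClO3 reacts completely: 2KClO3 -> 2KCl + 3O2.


Mole ratio KCl:KClO3 = 2:2
n(KCl) = 8 × 2/2 = 8.000 mol
mass = 8.000 × 74.55 = 596.4 g

596.4 g


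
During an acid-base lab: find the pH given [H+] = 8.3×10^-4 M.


pH = -log10([H+]) = -log10(8.3×10^-4)
= 4 - log10(8.3)
= 4 - 0.92
= 3.08

3.08


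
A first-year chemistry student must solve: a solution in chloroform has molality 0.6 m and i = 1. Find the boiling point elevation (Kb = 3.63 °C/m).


ΔTb = Kb × m × i
= 3.63 × 0.6 × 1
= 2.178 °C

2.178 °C


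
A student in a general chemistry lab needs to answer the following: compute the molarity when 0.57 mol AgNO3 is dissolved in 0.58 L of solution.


M = n/V = 0.57/0.58 = 0.983 mol/L

0.983 M


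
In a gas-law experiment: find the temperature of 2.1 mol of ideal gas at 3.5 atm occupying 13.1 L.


PV = nRT  (R = 0.08206 L·atm/(mol·K))
T = PV/(nR) = 3.5×13.1/(2.1×0.08206)
= 45.85/0.172326
= 266.07 K

266.07 K


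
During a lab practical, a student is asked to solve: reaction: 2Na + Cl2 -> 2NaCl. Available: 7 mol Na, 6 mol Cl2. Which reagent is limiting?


Mole ratio available / coefficient:
  Na: 7/2 = 3.500
  Cl2: 6/1 = 6.000
Smaller ratio is limiting.

Na


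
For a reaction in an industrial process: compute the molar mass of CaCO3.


M(CaCO3) = 1×40.08 + 1×12.01 + 3×16.0
= 40.08 + 12.01 + 48.0
= 100.09 g/mol

100.09 g/mol


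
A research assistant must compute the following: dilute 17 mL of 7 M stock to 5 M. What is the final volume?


C1V1 = C2V2
7 × 17 = 5 × V2
V2 = 119/5 = 23.8 mL

23.8 mL


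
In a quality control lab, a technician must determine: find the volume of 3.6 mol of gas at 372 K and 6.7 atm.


PV = nRT  (R = 0.08206 L·atm/(mol·K))
V = nRT/P = 3.6×0.08206×372/6.7
= 16.402 L

16.402 L


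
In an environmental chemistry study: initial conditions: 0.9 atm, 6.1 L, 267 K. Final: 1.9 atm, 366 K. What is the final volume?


P1V1/T1 = P2V2/T2
V2 = P1V1T2/(T1P2)
= 0.9×6.1×366/(267×1.9)
= 3.961 L

3.961 L


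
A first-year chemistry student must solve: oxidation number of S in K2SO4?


2(+1) + x + 4(-2) = 0, so x = +6
Oxidation number: +6

+6


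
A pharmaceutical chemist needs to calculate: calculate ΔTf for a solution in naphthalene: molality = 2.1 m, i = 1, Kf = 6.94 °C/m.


ΔTf = Kf × m × i
= 6.94 × 2.1 × 1
= 14.574 °C

14.574 °C


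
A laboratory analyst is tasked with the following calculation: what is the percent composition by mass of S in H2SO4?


M(H2SO4) = 2×1.008 + 1×32.07 + 4×16.0 = 98.086 g/mol
Mass of S = 1 × 32.07 = 32.07 g/mol
% S = 32.07/98.086 × 100 = 32.70%

32.70%


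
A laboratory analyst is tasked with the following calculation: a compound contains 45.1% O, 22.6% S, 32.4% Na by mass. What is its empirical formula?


Assume 100 g sample. Moles of each element:
  O: 45.1/16.0 = 2.819 mol
  S: 22.6/32.07 = 0.705 mol
  Na: 32.4/22.99 = 1.409 mol
Divide by smallest (0.705):
  O: 2.819/0.705 = 4.0
  S: 0.705/0.705 = 1.0
  Na: 1.409/0.705 = 2.0
Empirical formula: Na2SO4

Na2SO4


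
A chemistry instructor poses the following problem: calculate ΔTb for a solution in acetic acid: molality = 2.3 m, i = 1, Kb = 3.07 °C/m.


ΔTb = Kb × m × i
= 3.07 × 2.3 × 1
= 7.061 °C

7.061 °C


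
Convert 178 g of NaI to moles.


M(NaI) = 149.89 g/mol
n = mass/M = 178/149.89 = 1.1875 mol

1.1875 mol


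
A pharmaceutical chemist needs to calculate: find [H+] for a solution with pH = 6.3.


[H+] = 10^(-pH) = 10^(-6.3)
= 5.01×10^-7 M

5.01×10^-7 M


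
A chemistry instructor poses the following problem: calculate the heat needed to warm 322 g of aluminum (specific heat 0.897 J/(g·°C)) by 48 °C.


q = mcΔT = 322 × 0.897 × 48
= 13864.03 J

13864.03 J


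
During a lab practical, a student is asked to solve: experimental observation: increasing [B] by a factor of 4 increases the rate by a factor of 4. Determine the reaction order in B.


rate ∝ [B]^n
4^n = 4 → n = 1
Order in B: 1

1


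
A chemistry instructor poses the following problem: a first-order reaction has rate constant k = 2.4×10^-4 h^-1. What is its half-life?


t½ = ln2/k = 0.693147/(2.4×10^-4 h^-1)
= 2888 h

2888 h


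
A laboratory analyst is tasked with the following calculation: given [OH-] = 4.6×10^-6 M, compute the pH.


pOH = -log10([OH-]) = -log10(4.6×10^-6)
= 6 - log10(4.6) = 5.34
pH = 14 - pOH = 14 - 5.34 = 8.66

8.66


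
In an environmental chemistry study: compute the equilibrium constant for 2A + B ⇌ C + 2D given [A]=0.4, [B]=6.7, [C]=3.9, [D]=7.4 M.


Kc = [C][D]^2/([A]^2[B])
= (3.9^1 × 7.4^2)/(0.4^2 × 6.7^1)
= 213.564/1.072
= 199.2

199.2


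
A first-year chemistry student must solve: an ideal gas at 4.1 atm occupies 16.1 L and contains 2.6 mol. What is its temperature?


PV = nRT  (R = 0.08206 L·atm/(mol·K))
T = PV/(nR) = 4.1×16.1/(2.6×0.08206)
= 66.01/0.213356
= 309.39 K

309.39 K


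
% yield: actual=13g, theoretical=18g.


% yield = actual/theoretical × 100
= 13/18 × 100
= 72.22%

72.22%


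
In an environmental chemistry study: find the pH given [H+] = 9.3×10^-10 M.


pH = -log10([H+]) = -log10(9.3×10^-10)
= 10 - log10(9.3)
= 10 - 0.97
= 9.03

9.03


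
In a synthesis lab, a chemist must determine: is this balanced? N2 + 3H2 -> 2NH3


Equation: N2 + 3H2 -> 2NH3
Check atoms: H: 6=6, N: 2=2
Balanced

Yes, balanced


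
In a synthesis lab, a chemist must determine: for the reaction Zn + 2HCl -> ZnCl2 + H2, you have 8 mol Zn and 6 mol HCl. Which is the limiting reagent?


Mole ratio available / coefficient:
  Zn: 8/1 = 8.000
  HCl: 6/2 = 3.000
Smaller ratio is limiting.

HCl


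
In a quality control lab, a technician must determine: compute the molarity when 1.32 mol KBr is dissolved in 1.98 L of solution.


M = n/V = 1.32/1.98 = 0.667 mol/L

0.667 M
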